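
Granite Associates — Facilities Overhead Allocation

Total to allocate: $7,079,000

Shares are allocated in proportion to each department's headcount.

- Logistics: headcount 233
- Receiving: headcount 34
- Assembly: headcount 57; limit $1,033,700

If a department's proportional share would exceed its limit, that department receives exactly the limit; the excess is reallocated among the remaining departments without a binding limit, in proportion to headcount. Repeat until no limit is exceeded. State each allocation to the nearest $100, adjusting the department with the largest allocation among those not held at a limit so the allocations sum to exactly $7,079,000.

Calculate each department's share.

Combined headcount = 324.
Unconstrained shares: Logistics 5,090,762.35; Receiving 742,858.02; Assembly 1,245,379.63.
Held at cap: Assembly ($1,033,700); balance $6,045,300 reallocated over remaining headcount 267.
Remaining shares: Logistics 5,275,486.52 → $5,275,500; Receiving 769,813.48 → $769,800.

Logistics: $5,275,500; Receiving: $769,800; Assembly: $1,033,700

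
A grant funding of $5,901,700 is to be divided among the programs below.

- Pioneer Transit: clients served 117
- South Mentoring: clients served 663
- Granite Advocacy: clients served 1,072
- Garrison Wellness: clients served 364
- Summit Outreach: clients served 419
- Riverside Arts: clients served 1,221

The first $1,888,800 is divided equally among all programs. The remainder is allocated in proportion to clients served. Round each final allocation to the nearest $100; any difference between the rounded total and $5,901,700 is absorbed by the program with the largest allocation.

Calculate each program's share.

Pioneer Transit: $436,600; South Mentoring: $1,004,800; Granite Advocacy: $1,430,400; Garrison Wellness: $693,600; Summit Outreach: $750,800; Riverside Arts: $1,585,500

$1,888,800 shared equally gives $314,800 per program.
Remainder $4,012,900 by clients served (total 3,856): Pioneer Transit 121,760.71 → $121,800; South Mentoring 689,977.36 → $690,000; Granite Advocacy 1,115,619.50 → $1,115,600; Garrison Wellness 378,811.10 → $378,800; Summit Outreach 436,049.04 → $436,000; Riverside Arts 1,270,682.29 → $1,270,700.
Totals: Pioneer Transit $314,800 + $121,800 = $436,600; South Mentoring $314,800 + $690,000 = $1,004,800; Granite Advocacy $314,800 + $1,115,600 = $1,430,400; Garrison Wellness $314,800 + $378,800 = $693,600; Summit Outreach $314,800 + $436,000 = $750,800; Riverside Arts $314,800 + $1,270,700 = $1,585,500.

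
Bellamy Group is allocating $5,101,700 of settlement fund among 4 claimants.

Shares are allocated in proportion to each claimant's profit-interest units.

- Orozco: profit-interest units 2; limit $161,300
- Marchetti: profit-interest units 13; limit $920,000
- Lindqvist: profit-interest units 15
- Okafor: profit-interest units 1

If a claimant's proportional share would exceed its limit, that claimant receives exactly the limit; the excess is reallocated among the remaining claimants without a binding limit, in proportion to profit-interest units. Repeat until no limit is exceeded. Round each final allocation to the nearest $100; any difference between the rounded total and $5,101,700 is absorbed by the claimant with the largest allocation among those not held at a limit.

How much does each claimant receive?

Combined profit-interest units = 31.
Unconstrained shares: Orozco 329,141.94; Marchetti 2,139,422.58; Lindqvist 2,468,564.52; Okafor 164,570.97.
Cap binds for Orozco ($161,300), Marchetti ($920,000); balance $4,020,400 reallocated over remaining profit-interest units 16.
Redistributed shares: Lindqvist 3,769,125.00 → $3,769,100; Okafor 251,275.00 → $251,300.

Orozco: $161,300 | Marchetti: $920,000 | Lindqvist: $3,769,100 | Okafor: $251,300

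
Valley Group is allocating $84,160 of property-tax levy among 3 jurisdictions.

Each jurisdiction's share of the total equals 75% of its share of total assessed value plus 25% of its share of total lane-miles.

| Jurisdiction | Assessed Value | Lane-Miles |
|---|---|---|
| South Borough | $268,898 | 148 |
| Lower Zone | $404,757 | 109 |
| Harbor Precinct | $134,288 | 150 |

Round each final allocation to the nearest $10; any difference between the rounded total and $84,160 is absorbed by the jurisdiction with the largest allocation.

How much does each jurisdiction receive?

South Borough: $28,660 | Lower Zone: $37,250 | Harbor Precinct: $18,250

Totals — assessed value 807,943, lane-miles 407.
Composite weights (75% assessed value + 25% lane-miles): South Borough 0.3405; Lower Zone 0.4427; Harbor Precinct 0.2168.
Raw shares: South Borough 28,658.38; Lower Zone 37,256.16; Harbor Precinct 18,245.46.
At nearest $10: South Borough $28,660; Lower Zone $37,260; Harbor Precinct $18,250. Sum = $84,170.
Difference $84,160 − $84,170 = −$10 applied to largest allocation (Lower Zone): Lower Zone becomes $37,250.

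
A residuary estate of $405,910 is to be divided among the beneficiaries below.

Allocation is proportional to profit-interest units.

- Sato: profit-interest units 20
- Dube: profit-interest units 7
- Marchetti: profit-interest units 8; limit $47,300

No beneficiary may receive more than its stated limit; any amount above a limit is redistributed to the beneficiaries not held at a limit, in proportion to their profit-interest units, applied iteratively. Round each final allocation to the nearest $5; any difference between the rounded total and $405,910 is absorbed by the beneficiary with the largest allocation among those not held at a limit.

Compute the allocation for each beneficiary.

Sato: $265,635 | Dube: $92,975 | Marchetti: $47,300

Sum of profit-interest units: 35.
Unconstrained shares: Sato 231,948.57; Dube 81,182.00; Marchetti 92,779.43.
Held at cap: Marchetti ($47,300); remaining pool $358,610 reallocated over remaining profit-interest units 27.
Shares after redistribution: Sato 265,637.04 → $265,635; Dube 92,972.96 → $92,975.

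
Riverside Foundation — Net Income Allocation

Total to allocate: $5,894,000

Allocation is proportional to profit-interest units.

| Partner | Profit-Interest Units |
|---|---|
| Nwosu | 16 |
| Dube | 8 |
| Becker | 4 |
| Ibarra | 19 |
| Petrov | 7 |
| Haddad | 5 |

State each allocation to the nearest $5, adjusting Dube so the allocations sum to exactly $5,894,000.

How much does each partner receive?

Sum of profit-interest units: 59.
Unrounded shares: Nwosu 16/59 × $5,894,000 = 1,598,372.88; Dube 8/59 × $5,894,000 = 799,186.44; Becker 4/59 × $5,894,000 = 399,593.22; Ibarra 19/59 × $5,894,000 = 1,898,067.80; Petrov 7/59 × $5,894,000 = 699,288.14; Haddad 5/59 × $5,894,000 = 499,491.53.
Rounded to nearest $5: Nwosu $1,598,375; Dube $799,185; Becker $399,595; Ibarra $1,898,070; Petrov $699,290; Haddad $499,490. Sum = $5,894,005.
Difference $5,894,000 − $5,894,005 = −$5 applied to Dube: Dube becomes $799,180.

Nwosu: $1,598,375; Dube: $799,180; Becker: $399,595; Ibarra: $1,898,070; Petrov: $699,290; Haddad: $499,490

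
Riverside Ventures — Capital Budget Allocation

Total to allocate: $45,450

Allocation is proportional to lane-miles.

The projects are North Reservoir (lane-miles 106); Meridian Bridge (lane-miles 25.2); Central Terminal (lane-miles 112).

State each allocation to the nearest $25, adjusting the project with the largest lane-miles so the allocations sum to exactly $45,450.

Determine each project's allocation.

Sum of lane-miles: 243.2.
Pro-rata amounts: North Reservoir 106/243.2 × $45,450 = 19,809.62; Meridian Bridge 25.2/243.2 × $45,450 = 4,709.46; Central Terminal 112/243.2 × $45,450 = 20,930.92.
Rounded to nearest $25: North Reservoir $19,800; Meridian Bridge $4,700; Central Terminal $20,925. Sum = $45,425.
Difference $45,450 − $45,425 = +$25 applied to largest lane-miles (Central Terminal): Central Terminal becomes $20,950.

North Reservoir: $19,800 | Meridian Bridge: $4,700 | Central Terminal: $20,950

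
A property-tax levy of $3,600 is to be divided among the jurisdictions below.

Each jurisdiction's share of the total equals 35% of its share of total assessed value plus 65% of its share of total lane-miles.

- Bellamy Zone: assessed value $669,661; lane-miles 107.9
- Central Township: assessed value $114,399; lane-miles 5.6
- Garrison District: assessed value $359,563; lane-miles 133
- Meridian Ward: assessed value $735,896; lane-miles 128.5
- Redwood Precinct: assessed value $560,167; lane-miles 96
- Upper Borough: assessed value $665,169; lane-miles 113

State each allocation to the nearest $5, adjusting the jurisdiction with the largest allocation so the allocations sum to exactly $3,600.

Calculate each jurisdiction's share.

Bellamy Zone: $705; Central Township: $70; Garrison District: $680; Meridian Ward: $810; Redwood Precinct: $610; Upper Borough: $725

Totals — assessed value 3,104,855, lane-miles 584.
Blended shares (35% assessed value + 65% lane-miles): Bellamy Zone 0.1956; Central Township 0.0191; Garrison District 0.1886; Meridian Ward 0.2260; Redwood Precinct 0.1700; Upper Borough 0.2008.
Raw shares: Bellamy Zone 704.10; Central Township 68.86; Garrison District 678.83; Meridian Ward 813.52; Redwood Precinct 611.98; Upper Borough 722.71.
At nearest $5: Bellamy Zone $705; Central Township $70; Garrison District $680; Meridian Ward $815; Redwood Precinct $610; Upper Borough $725. Sum = $3,605.
Difference $3,600 − $3,605 = −$5 applied to largest allocation (Meridian Ward): Meridian Ward becomes $810.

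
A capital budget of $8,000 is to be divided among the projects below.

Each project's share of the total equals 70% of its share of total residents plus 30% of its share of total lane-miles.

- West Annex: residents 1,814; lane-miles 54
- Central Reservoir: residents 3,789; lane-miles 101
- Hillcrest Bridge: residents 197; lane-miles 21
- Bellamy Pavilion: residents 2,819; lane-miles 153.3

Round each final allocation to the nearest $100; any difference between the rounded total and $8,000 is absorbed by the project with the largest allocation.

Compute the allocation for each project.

Totals — residents 8,619, lane-miles 329.3.
Combined weights (70% residents + 30% lane-miles): West Annex 0.1965; Central Reservoir 0.3997; Hillcrest Bridge 0.0351; Bellamy Pavilion 0.3686.
Unrounded shares: West Annex 1,572.17; Central Reservoir 3,197.92; Hillcrest Bridge 281.05; Bellamy Pavilion 2,948.86.
After rounding ($100): West Annex $1,600; Central Reservoir $3,200; Hillcrest Bridge $300; Bellamy Pavilion $2,900. Sum = $8,000.
No rounding difference to absorb.

West Annex: $1,600 · Central Reservoir: $3,200 · Hillcrest Bridge: $300 · Bellamy Pavilion: $2,900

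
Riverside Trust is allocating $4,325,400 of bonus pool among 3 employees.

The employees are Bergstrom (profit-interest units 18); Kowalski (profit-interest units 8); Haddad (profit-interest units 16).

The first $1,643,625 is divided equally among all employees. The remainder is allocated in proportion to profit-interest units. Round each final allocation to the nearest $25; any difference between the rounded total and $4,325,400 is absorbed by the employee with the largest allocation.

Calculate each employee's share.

$1,643,625 shared equally gives $547,875 per employee.
Remainder $2,681,775 by profit-interest units (total 42): Bergstrom 1,149,332.14 → $1,149,325; Kowalski 510,814.29 → $510,825; Haddad 1,021,628.57 → $1,021,625.
Totals: Bergstrom $547,875 + $1,149,325 = $1,697,200; Kowalski $547,875 + $510,825 = $1,058,700; Haddad $547,875 + $1,021,625 = $1,569,500.

Bergstrom: $1,697,200; Kowalski: $1,058,700; Haddad: $1,569,500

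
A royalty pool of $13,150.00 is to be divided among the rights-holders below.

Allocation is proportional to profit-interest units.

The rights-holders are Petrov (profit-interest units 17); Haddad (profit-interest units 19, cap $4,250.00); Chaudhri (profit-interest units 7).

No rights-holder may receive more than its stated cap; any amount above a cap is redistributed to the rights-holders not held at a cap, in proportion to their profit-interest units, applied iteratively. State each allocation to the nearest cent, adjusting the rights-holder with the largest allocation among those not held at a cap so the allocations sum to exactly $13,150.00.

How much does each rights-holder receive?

Petrov: $6,304.17 | Haddad: $4,250.00 | Chaudhri: $2,595.83

Total profit-interest units = 43.
Proportional shares (ignoring caps): Petrov 5,198.8372; Haddad 5,810.4651; Chaudhri 2,140.6977.
Held at cap: Haddad ($4,250.00); residual $8,900.00 reallocated over remaining profit-interest units 24.
Shares after redistribution: Petrov 6,304.1667 → $6,304.17; Chaudhri 2,595.8333 → $2,595.83.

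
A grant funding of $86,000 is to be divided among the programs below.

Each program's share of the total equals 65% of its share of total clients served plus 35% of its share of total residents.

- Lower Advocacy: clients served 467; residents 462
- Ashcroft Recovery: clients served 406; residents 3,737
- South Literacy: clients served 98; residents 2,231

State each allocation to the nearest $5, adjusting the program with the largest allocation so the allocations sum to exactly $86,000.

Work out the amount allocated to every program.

Lower Advocacy: $29,050 · Ashcroft Recovery: $40,865 · South Literacy: $16,085

Clients served total 971; residents total 6,430.
Blended shares (65% clients served + 35% residents): Lower Advocacy 0.3378; Ashcroft Recovery 0.4752; South Literacy 0.1870.
Pro-rata amounts: Lower Advocacy 29,047.67; Ashcroft Recovery 40,866.80; South Literacy 16,085.53.
Rounded to nearest $5: Lower Advocacy $29,050; Ashcroft Recovery $40,865; South Literacy $16,085. Sum = $86,000.
Sum already equals the total — no adjustment.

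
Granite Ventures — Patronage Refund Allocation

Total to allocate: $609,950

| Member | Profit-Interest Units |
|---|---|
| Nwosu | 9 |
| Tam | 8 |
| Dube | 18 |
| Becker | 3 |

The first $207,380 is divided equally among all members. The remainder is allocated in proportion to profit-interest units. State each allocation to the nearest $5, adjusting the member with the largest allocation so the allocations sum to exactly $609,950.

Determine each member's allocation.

$207,380 shared equally gives $51,845 per member.
Remainder $402,570 by profit-interest units (total 38): Nwosu 95,345.53 → $95,345; Tam 84,751.58 → $84,750; Dube 190,691.05 → $190,690; Becker 31,781.84 → $31,780.
Rounding difference +$5 on remainder applied to Dube.
Totals: Nwosu $51,845 + $95,345 = $147,190; Tam $51,845 + $84,750 = $136,595; Dube $51,845 + $190,695 = $242,540; Becker $51,845 + $31,780 = $83,625.

Nwosu: $147,190 · Tam: $136,595 · Dube: $242,540 · Becker: $83,625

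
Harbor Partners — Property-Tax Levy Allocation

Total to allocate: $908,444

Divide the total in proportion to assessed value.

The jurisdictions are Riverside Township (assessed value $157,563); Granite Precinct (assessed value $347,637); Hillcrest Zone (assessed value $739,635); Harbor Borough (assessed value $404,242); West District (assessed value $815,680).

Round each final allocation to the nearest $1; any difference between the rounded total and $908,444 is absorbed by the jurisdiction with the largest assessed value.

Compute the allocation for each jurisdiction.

Sum of assessed value: 2,464,757.
Proportional shares: Riverside Township 157,563/2,464,757 × $908,444 = 58,073.54; Granite Precinct 347,637/2,464,757 × $908,444 = 128,129.77; Hillcrest Zone 739,635/2,464,757 × $908,444 = 272,609.83; Harbor Borough 404,242/2,464,757 × $908,444 = 148,992.87; West District 815,680/2,464,757 × $908,444 = 300,637.99.
After rounding ($1): Riverside Township $58,074; Granite Precinct $128,130; Hillcrest Zone $272,610; Harbor Borough $148,993; West District $300,638. Sum = $908,445.
Difference $908,444 − $908,445 = −$1 applied to largest assessed value (West District): West District becomes $300,637.

Riverside Township: $58,074 | Granite Precinct: $128,130 | Hillcrest Zone: $272,610 | Harbor Borough: $148,993 | West District: $300,637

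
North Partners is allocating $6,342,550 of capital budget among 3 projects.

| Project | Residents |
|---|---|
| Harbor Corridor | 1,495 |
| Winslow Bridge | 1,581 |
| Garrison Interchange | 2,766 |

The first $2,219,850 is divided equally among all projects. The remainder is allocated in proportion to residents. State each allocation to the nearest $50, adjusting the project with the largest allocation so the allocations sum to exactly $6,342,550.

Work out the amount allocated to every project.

Harbor Corridor: $1,794,950; Winslow Bridge: $1,855,650; Garrison Interchange: $2,691,950

First tranche $2,219,850 split equally: $739,950 each.
Remainder $4,122,700 by residents (total 5,842): Harbor Corridor 1,055,021.65 → $1,055,000; Winslow Bridge 1,115,711.86 → $1,115,700; Garrison Interchange 1,951,966.48 → $1,951,950.
Rounding difference +$50 on remainder applied to Garrison Interchange.
Totals: Harbor Corridor $739,950 + $1,055,000 = $1,794,950; Winslow Bridge $739,950 + $1,115,700 = $1,855,650; Garrison Interchange $739,950 + $1,952,000 = $2,691,950.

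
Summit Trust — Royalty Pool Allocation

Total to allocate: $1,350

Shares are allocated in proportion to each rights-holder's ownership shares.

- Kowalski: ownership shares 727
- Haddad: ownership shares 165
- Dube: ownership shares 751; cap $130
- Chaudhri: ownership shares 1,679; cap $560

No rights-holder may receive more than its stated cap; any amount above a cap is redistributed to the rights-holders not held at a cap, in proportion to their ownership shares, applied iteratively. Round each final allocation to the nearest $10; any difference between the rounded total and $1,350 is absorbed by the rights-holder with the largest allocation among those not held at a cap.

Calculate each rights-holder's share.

Ownership shares total: 3,322.
Unconstrained shares: Kowalski 295.44; Haddad 67.05; Dube 305.19; Chaudhri 682.31.
Capped: Dube ($130), Chaudhri ($560); balance $660 reallocated over remaining ownership shares 892.
Shares after redistribution: Kowalski 537.91 → $540; Haddad 122.09 → $120.

Kowalski: $540; Haddad: $120; Dube: $130; Chaudhri: $560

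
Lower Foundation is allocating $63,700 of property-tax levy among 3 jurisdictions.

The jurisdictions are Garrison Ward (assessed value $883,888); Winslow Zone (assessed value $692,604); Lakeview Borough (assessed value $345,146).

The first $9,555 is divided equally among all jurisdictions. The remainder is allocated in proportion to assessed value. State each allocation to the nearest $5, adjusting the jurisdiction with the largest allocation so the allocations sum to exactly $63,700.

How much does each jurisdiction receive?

$9,555 shared equally gives $3,185 per jurisdiction.
Remainder $54,145 by assessed value (total 1,921,638): Garrison Ward 24,904.86 → $24,905; Winslow Zone 19,515.14 → $19,515; Lakeview Borough 9,725.00 → $9,725.
Totals: Garrison Ward $3,185 + $24,905 = $28,090; Winslow Zone $3,185 + $19,515 = $22,700; Lakeview Borough $3,185 + $9,725 = $12,910.

Garrison Ward: $28,090; Winslow Zone: $22,700; Lakeview Borough: $12,910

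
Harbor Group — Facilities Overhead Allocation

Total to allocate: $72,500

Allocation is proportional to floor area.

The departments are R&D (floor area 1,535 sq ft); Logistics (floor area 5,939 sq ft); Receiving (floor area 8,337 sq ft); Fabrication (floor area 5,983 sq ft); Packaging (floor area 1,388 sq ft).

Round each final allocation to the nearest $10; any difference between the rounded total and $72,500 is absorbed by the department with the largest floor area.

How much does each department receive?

R&D: $4,800 · Logistics: $18,570 · Receiving: $26,080 · Fabrication: $18,710 · Packaging: $4,340

Total floor area = 1,535 + 5,939 + 8,337 + 5,983 + 1,388 = 23,182.
Pro-rata amounts: R&D 4,800.60; Logistics 18,573.79; Receiving 26,073.35; Fabrication 18,711.39; Packaging 4,340.87.
After rounding ($10): R&D $4,800; Logistics $18,570; Receiving $26,070; Fabrication $18,710; Packaging $4,340. Sum = $72,490.
Difference $72,500 − $72,490 = +$10 applied to largest floor area (Receiving): Receiving becomes $26,080.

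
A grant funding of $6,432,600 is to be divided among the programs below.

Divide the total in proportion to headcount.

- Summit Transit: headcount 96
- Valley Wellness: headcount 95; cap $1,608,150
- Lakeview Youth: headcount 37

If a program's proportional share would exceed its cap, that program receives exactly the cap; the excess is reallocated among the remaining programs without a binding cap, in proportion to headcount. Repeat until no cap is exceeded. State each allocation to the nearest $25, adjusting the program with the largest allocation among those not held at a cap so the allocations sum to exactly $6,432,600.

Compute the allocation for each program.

Combined headcount = 228.
Pro-rata shares before constraints: Summit Transit 2,708,463.16; Valley Wellness 2,680,250.00; Lakeview Youth 1,043,886.84.
Cap binds for Valley Wellness ($1,608,150); residual $4,824,450 reallocated over remaining headcount 133.
Remaining shares: Summit Transit 3,482,309.77 → $3,482,300; Lakeview Youth 1,342,140.23 → $1,342,150.

Summit Transit: $3,482,300 | Valley Wellness: $1,608,150 | Lakeview Youth: $1,342,150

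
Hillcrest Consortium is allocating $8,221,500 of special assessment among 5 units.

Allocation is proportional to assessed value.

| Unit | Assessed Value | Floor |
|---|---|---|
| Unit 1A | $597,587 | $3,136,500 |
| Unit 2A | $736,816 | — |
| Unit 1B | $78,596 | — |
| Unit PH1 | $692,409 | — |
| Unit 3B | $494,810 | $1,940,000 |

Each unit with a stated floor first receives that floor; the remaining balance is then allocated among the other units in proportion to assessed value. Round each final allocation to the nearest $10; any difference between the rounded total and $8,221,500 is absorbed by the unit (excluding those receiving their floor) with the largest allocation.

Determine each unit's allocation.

Unit 1A: $3,136,500; Unit 2A: $1,536,850; Unit 1B: $163,930; Unit PH1: $1,444,220; Unit 3B: $1,940,000

Minimums first: Unit 1A $3,136,500; Unit 3B $1,940,000. Remaining pool $3,145,000.
Remaining pool split over remaining assessed value 1,507,821: Unit 2A 1,536,844.44 → $1,536,840; Unit 1B 163,934.86 → $163,930; Unit PH1 1,444,220.70 → $1,444,220.
Rounding difference +$10 applied to Unit 2A → $1,536,850.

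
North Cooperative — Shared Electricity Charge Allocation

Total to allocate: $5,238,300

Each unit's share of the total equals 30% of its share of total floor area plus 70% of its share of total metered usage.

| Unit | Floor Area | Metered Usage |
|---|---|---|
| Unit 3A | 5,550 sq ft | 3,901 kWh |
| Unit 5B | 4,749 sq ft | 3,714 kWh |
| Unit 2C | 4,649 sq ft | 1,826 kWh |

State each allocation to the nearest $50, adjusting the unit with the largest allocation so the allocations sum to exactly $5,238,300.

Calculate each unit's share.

Unit 3A: $2,098,600 · Unit 5B: $1,941,750 · Unit 2C: $1,197,950

Totals — floor area 14,948, metered usage 9,441.
Composite weights (30% floor area + 70% metered usage): Unit 3A 0.4006; Unit 5B 0.3707; Unit 2C 0.2287.
Proportional shares: Unit 3A 2,098,591.67; Unit 5B 1,941,752.85; Unit 2C 1,197,955.48.
Rounded to nearest $50: Unit 3A $2,098,600; Unit 5B $1,941,750; Unit 2C $1,197,950. Sum = $5,238,300.
No rounding difference to absorb.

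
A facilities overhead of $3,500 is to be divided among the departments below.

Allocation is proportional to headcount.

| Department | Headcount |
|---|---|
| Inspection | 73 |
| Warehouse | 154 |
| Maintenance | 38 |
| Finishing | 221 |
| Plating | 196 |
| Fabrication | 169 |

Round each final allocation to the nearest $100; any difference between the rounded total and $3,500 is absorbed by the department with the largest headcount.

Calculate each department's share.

Headcount total: 73 + 154 + 38 + 221 + 196 + 169 = 851.
Proportional shares: Inspection 300.24; Warehouse 633.37; Maintenance 156.29; Finishing 908.93; Plating 806.11; Fabrication 695.06.
At nearest $100: Inspection $300; Warehouse $600; Maintenance $200; Finishing $900; Plating $800; Fabrication $700. Sum = $3,500.
Sum already equals the total — no adjustment.

Inspection: $300; Warehouse: $600; Maintenance: $200; Finishing: $900; Plating: $800; Fabrication: $700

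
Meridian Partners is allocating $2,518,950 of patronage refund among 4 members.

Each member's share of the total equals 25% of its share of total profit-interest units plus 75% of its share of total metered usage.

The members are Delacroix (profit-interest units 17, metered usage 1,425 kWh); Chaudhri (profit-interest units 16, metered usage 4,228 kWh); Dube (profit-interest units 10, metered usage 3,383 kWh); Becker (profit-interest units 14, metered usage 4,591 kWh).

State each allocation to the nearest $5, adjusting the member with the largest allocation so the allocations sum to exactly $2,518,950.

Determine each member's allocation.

Profit-interest units total 57; metered usage total 13,627.
Combined weights (25% profit-interest units + 75% metered usage): Delacroix 0.1530; Chaudhri 0.3029; Dube 0.2301; Becker 0.3141.
Raw shares: Delacroix 385,374.81; Chaudhri 762,927.55; Dube 579,490.75; Becker 791,156.89.
At nearest $5: Delacroix $385,375; Chaudhri $762,930; Dube $579,490; Becker $791,155. Sum = $2,518,950.
Sum already equals the total — no adjustment.

Delacroix: $385,375 | Chaudhri: $762,930 | Dube: $579,490 | Becker: $791,155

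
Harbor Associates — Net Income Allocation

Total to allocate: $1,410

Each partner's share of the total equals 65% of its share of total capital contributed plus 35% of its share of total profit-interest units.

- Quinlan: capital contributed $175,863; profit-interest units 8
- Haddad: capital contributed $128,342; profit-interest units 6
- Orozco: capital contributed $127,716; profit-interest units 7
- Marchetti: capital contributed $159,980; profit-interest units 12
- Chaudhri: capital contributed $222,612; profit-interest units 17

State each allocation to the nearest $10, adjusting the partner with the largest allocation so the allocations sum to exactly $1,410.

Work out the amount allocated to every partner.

Quinlan: $280; Haddad: $200; Orozco: $210; Marchetti: $300; Chaudhri: $420

Totals — capital contributed 814,513, profit-interest units 50.
Composite weights (65% capital contributed + 35% profit-interest units): Quinlan 0.1963; Haddad 0.1444; Orozco 0.1509; Marchetti 0.2117; Chaudhri 0.2966.
Proportional shares: Quinlan 276.84; Haddad 203.63; Orozco 212.80; Marchetti 298.45; Chaudhri 418.28.
At nearest $10: Quinlan $280; Haddad $200; Orozco $210; Marchetti $300; Chaudhri $420. Sum = $1,410.
No rounding difference to absorb.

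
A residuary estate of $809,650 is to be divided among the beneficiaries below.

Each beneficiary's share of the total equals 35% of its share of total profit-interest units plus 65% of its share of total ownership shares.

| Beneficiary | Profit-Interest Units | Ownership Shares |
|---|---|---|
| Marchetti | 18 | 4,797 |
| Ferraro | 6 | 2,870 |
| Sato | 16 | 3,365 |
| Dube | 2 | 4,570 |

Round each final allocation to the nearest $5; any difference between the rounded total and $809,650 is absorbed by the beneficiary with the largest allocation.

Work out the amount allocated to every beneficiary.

Totals — profit-interest units 42, ownership shares 15,602.
Composite weights (35% profit-interest units + 65% ownership shares): Marchetti 0.3498; Ferraro 0.1696; Sato 0.2735; Dube 0.2071.
Raw shares: Marchetti 283,255.55; Ferraro 137,290.73; Sato 221,458.46; Dube 167,645.26.
At nearest $5: Marchetti $283,255; Ferraro $137,290; Sato $221,460; Dube $167,645. Sum = $809,650.
Rounded total matches; no reconciliation needed.

Marchetti: $283,255; Ferraro: $137,290; Sato: $221,460; Dube: $167,645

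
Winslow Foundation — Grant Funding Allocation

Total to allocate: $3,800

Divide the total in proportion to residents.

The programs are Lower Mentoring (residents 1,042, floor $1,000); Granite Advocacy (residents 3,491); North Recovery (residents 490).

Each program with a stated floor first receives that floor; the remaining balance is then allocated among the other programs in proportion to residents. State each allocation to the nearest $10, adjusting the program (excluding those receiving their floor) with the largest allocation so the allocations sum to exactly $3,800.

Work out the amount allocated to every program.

Lower Mentoring: $1,000 · Granite Advocacy: $2,460 · North Recovery: $340

Minimums first: Lower Mentoring $1,000. Balance $2,800.
Balance split over remaining residents 3,981: Granite Advocacy 2,455.36 → $2,460; North Recovery 344.64 → $340.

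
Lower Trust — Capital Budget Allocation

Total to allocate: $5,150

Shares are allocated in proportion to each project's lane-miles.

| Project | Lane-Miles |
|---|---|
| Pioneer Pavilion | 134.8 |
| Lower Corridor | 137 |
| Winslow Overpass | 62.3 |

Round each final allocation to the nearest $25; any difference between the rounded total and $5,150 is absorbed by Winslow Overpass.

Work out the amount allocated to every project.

Pioneer Pavilion: $2,075 · Lower Corridor: $2,100 · Winslow Overpass: $975

Combined lane-miles = 334.1.
Raw shares: Pioneer Pavilion 134.8/334.1 × $5,150 = 2,077.88; Lower Corridor 137/334.1 × $5,150 = 2,111.79; Winslow Overpass 62.3/334.1 × $5,150 = 960.33.
Rounded to nearest $25: Pioneer Pavilion $2,075; Lower Corridor $2,100; Winslow Overpass $950. Sum = $5,125.
Difference $5,150 − $5,125 = +$25 applied to Winslow Overpass: Winslow Overpass becomes $975.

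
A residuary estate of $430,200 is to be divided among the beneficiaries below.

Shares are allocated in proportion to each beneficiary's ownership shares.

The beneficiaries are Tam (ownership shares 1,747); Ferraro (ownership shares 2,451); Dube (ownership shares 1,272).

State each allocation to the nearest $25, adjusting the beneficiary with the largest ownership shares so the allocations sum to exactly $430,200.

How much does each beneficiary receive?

Tam: $137,400 | Ferraro: $192,750 | Dube: $100,050

Sum of ownership shares: 5,470.
Raw shares: Tam 1,747/5,470 × $430,200 = 137,396.60; Ferraro 2,451/5,470 × $430,200 = 192,764.20; Dube 1,272/5,470 × $430,200 = 100,039.20.
After rounding ($25): Tam $137,400; Ferraro $192,775; Dube $100,050. Sum = $430,225.
Difference $430,200 − $430,225 = −$25 applied to largest ownership shares (Ferraro): Ferraro becomes $192,750.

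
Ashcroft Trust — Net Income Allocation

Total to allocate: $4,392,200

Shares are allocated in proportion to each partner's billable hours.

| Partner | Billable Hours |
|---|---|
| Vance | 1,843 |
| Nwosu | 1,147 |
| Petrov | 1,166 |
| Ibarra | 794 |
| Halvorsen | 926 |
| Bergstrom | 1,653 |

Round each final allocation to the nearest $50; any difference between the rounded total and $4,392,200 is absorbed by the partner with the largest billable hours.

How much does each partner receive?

Total billable hours = 1,843 + 1,147 + 1,166 + 794 + 926 + 1,653 = 7,529.
Raw shares: Vance 1,075,152.69; Nwosu 669,126.50; Petrov 680,210.55; Ibarra 463,196.55; Halvorsen 540,201.51; Bergstrom 964,312.21.
At nearest $50: Vance $1,075,150; Nwosu $669,150; Petrov $680,200; Ibarra $463,200; Halvorsen $540,200; Bergstrom $964,300. Sum = $4,392,200.
Rounded total matches; no reconciliation needed.

Vance: $1,075,150 · Nwosu: $669,150 · Petrov: $680,200 · Ibarra: $463,200 · Halvorsen: $540,200 · Bergstrom: $964,300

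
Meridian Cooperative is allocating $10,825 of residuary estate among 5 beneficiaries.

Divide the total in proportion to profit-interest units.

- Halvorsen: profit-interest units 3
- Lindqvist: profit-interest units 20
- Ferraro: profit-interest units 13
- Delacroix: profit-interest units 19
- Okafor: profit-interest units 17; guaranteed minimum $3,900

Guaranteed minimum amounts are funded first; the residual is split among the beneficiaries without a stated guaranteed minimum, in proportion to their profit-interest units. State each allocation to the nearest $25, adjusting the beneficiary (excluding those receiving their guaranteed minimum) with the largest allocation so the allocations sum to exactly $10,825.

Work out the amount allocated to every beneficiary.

Halvorsen: $375; Lindqvist: $2,525; Ferraro: $1,625; Delacroix: $2,400; Okafor: $3,900

Minimums first: Okafor $3,900. Residual $6,925.
Residual split over remaining profit-interest units 55: Halvorsen 377.73 → $375; Lindqvist 2,518.18 → $2,525; Ferraro 1,636.82 → $1,625; Delacroix 2,392.27 → $2,400.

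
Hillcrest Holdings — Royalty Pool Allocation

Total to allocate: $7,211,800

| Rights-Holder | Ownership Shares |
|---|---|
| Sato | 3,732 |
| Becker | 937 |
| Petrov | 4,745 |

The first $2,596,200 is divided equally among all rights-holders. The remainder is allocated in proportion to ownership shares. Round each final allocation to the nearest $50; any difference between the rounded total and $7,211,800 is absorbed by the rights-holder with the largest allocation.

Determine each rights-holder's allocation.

Sato: $2,695,150 | Becker: $1,324,800 | Petrov: $3,191,850

First tranche $2,596,200 split equally: $865,400 each.
Remainder $4,615,600 by ownership shares (total 9,414): Sato 1,829,766.22 → $1,829,750; Becker 459,402.72 → $459,400; Petrov 2,326,431.06 → $2,326,450.
Totals: Sato $865,400 + $1,829,750 = $2,695,150; Becker $865,400 + $459,400 = $1,324,800; Petrov $865,400 + $2,326,450 = $3,191,850.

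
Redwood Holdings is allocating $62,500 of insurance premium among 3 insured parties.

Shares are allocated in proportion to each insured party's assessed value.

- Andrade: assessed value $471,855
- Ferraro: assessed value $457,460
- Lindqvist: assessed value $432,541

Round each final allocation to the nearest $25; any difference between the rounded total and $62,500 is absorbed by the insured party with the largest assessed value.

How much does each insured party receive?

Andrade: $21,650 · Ferraro: $21,000 · Lindqvist: $19,850

Total assessed value = 471,855 + 457,460 + 432,541 = 1,361,856.
Unrounded shares: Andrade 21,654.96; Ferraro 20,994.33; Lindqvist 19,850.71.
After rounding ($25): Andrade $21,650; Ferraro $21,000; Lindqvist $19,850. Sum = $62,500.
Sum already equals the total — no adjustment.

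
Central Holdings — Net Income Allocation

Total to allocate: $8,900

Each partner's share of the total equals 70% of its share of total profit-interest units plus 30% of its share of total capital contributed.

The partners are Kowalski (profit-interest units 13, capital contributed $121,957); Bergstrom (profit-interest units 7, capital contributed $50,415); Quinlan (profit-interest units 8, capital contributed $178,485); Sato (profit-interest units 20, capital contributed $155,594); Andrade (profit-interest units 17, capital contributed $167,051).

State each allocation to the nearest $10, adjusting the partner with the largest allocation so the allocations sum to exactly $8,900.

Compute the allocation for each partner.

Kowalski: $1,730 | Bergstrom: $870 | Quinlan: $1,470 | Sato: $2,540 | Andrade: $2,290

Totals — profit-interest units 65, capital contributed 673,502.
Blended shares (70% profit-interest units + 30% capital contributed): Kowalski 0.1943; Bergstrom 0.0978; Quinlan 0.1657; Sato 0.2847; Andrade 0.2575.
Raw shares: Kowalski 1,729.48; Bergstrom 870.79; Quinlan 1,474.35; Sato 2,533.75; Andrade 2,291.63.
At nearest $10: Kowalski $1,730; Bergstrom $870; Quinlan $1,470; Sato $2,530; Andrade $2,290. Sum = $8,890.
Difference $8,900 − $8,890 = +$10 applied to largest allocation (Sato): Sato becomes $2,540.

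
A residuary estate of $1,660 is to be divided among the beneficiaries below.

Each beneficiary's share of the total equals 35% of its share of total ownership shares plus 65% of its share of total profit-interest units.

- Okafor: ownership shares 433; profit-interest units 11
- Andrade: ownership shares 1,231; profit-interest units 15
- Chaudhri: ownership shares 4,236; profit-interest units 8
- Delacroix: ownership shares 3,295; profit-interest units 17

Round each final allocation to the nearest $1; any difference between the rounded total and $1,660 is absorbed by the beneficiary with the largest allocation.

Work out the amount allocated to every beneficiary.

Okafor: $260; Andrade: $395; Chaudhri: $437; Delacroix: $568

Ownership shares total 9,195; profit-interest units total 51.
Composite weights (35% ownership shares + 65% profit-interest units): Okafor 0.1567; Andrade 0.2380; Chaudhri 0.2632; Delacroix 0.3421.
Raw shares: Okafor 260.09; Andrade 395.14; Chaudhri 436.91; Delacroix 567.87.
After rounding ($1): Okafor $260; Andrade $395; Chaudhri $437; Delacroix $568. Sum = $1,660.
Sum already equals the total — no adjustment.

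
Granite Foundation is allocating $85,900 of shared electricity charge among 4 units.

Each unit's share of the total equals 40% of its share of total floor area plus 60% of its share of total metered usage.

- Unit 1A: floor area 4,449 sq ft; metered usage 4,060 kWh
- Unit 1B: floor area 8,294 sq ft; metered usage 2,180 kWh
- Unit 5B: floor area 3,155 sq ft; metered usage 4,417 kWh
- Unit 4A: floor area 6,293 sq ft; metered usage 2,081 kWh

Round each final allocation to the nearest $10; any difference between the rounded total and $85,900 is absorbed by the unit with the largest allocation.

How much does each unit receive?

Unit 1A: $23,320 | Unit 1B: $21,660 | Unit 5B: $22,760 | Unit 4A: $18,160

Floor area total 22,191; metered usage total 12,738.
Blended shares (40% floor area + 60% metered usage): Unit 1A 0.2714; Unit 1B 0.2522; Unit 5B 0.2649; Unit 4A 0.2115.
Proportional shares: Unit 1A 23,316.14; Unit 1B 21,662.86; Unit 5B 22,757.02; Unit 4A 18,163.99.
Rounded to nearest $10: Unit 1A $23,320; Unit 1B $21,660; Unit 5B $22,760; Unit 4A $18,160. Sum = $85,900.
Sum already equals the total — no adjustment.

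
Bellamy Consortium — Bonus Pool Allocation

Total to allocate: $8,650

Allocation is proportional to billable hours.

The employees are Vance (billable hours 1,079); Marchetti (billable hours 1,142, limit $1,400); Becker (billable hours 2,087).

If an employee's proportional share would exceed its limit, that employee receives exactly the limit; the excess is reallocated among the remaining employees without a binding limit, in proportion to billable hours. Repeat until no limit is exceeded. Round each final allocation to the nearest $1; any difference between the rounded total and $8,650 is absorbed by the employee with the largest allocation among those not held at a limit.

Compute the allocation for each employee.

Vance: $2,471 | Marchetti: $1,400 | Becker: $4,779

Total billable hours = 4,308.
Unconstrained shares: Vance 2,166.52; Marchetti 2,293.01; Becker 4,190.47.
Held at cap: Marchetti ($1,400); residual $7,250 reallocated over remaining billable hours 3,166.
Redistributed shares: Vance 2,470.86 → $2,471; Becker 4,779.14 → $4,779.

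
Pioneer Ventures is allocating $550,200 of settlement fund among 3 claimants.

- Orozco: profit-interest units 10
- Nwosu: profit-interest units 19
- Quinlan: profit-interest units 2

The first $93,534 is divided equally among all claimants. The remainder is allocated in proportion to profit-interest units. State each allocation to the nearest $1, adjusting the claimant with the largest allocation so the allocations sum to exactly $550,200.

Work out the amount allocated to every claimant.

Orozco: $178,490; Nwosu: $311,070; Quinlan: $60,640

Equal tier: $93,534 ÷ 3 = $31,178 apiece.
Remainder $456,666 by profit-interest units (total 31): Orozco 147,311.61 → $147,312; Nwosu 279,892.06 → $279,892; Quinlan 29,462.32 → $29,462.
Totals: Orozco $31,178 + $147,312 = $178,490; Nwosu $31,178 + $279,892 = $311,070; Quinlan $31,178 + $29,462 = $60,640.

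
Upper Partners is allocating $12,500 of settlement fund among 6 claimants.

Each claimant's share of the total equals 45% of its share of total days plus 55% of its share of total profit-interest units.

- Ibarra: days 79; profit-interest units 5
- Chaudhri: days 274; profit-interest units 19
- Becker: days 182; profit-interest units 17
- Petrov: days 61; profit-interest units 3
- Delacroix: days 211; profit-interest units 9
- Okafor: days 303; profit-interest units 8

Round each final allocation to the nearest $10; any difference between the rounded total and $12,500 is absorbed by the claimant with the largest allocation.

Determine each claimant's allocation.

Ibarra: $960 | Chaudhri: $3,530 | Becker: $2,840 | Petrov: $650 | Delacroix: $2,080 | Okafor: $2,440

Totals — days 1,110, profit-interest units 61.
Composite weights (45% days + 55% profit-interest units): Ibarra 0.0771; Chaudhri 0.2824; Becker 0.2271; Petrov 0.0518; Delacroix 0.1667; Okafor 0.1950.
Raw shares: Ibarra 963.86; Chaudhri 3,529.91; Becker 2,838.28; Petrov 647.24; Delacroix 2,083.60; Okafor 2,437.11.
At nearest $10: Ibarra $960; Chaudhri $3,530; Becker $2,840; Petrov $650; Delacroix $2,080; Okafor $2,440. Sum = $12,500.
Sum already equals the total — no adjustment.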